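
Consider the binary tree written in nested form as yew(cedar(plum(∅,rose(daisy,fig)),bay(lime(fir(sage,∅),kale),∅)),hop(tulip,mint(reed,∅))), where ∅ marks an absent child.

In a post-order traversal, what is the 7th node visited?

kale

Post-order visits the left subtree, then the right subtree, then the node.
At yew: go left to cedar.
  At cedar: go left to plum.
    At plum: no left child.
    At plum: go right to rose.
      At rose: go left to daisy.
        daisy is a leaf — visit daisy.
      At rose: go right to fig.
        fig is a leaf — visit fig.
      Visit rose.
    Visit plum.
  At cedar: go right to bay.
    At bay: go left to lime.
      At lime: go left to fir.
        At fir: go left to sage.
          sage is a leaf — visit sage.
        At fir: no right child.
        Visit fir.
      At lime: go right to kale.
        kale is a leaf — visit kale.
      Visit lime.
    At bay: no right child.
    Visit bay.
  Visit cedar.
At yew: go right to hop.
  At hop: go left to tulip.
    tulip is a leaf — visit tulip.
  At hop: go right to mint.
    At mint: go left to reed.
      reed is a leaf — visit reed.
    At mint: no right child.
    Visit mint.
  Visit hop.
Visit yew.
Full post-order sequence: daisy, fig, rose, plum, sage, fir, kale, lime, bay, cedar, tulip, reed, mint, hop, yew.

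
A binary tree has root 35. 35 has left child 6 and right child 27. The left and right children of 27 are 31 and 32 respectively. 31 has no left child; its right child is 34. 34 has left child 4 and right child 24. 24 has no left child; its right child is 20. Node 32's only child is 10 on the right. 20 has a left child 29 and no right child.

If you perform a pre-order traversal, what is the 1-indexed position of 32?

10

Pre-order visits the node, then its left subtree, then its right subtree.
Visit 35.
At 35: go left to 6.
  6 is a leaf — visit 6.
At 35: go right to 27.
  Visit 27.
  At 27: go left to 31.
    Visit 31.
    At 31: no left child.
    At 31: go right to 34.
      Visit 34.
      At 34: go left to 4.
        4 is a leaf — visit 4.
      At 34: go right to 24.
        Visit 24.
        At 24: no left child.
        At 24: go right to 20.
          Visit 20.
          At 20: go left to 29.
            29 is a leaf — visit 29.
          At 20: no right child.
  At 27: go right to 32.
    Visit 32.
    At 32: no left child.
    At 32: go right to 10.
      10 is a leaf — visit 10.
Full pre-order sequence: 35, 6, 27, 31, 34, 4, 24, 20, 29, 32, 10.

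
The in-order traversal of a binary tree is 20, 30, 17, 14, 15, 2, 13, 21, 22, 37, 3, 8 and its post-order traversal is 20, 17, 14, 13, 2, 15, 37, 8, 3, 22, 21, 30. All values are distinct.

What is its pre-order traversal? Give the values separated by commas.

The last element of post-order is the root; it splits in-order into left and right subtrees.
Root 30: left subtree has 1 node {20}, right has 10 {17, 14, 15, 2, 13, 21, 22, 37, 3, 8}.
  Root 21: left subtree has 5 nodes {17, 14, 15, 2, 13}, right has 4 {22, 37, 3, 8}.
    Root 15: left subtree has 2 nodes {17, 14}, right has 2 {2, 13}.
      Root 14: left subtree has 1 node {17}, right has 0 { }.
      Root 2: left subtree has 0 nodes { }, right has 1 {13}.
    Root 22: left subtree has 0 nodes { }, right has 3 {37, 3, 8}.
      Root 3: left subtree has 1 node {37}, right has 1 {8}.

30, 20, 21, 15, 14, 17, 2, 13, 22, 3, 37, 8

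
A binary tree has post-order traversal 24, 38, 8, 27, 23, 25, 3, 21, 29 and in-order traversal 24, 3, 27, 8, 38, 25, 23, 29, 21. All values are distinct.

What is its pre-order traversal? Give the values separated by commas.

The last element of post-order is the root; it splits in-order into left and right subtrees.
Root 29: left subtree has 7 nodes {24, 3, 27, 8, 38, 25, 23}, right has 1 {21}.
  Root 3: left subtree has 1 node {24}, right has 5 {27, 8, 38, 25, 23}.
    Root 25: left subtree has 3 nodes {27, 8, 38}, right has 1 {23}.
      Root 27: left subtree has 0 nodes { }, right has 2 {8, 38}.
        Root 8: left subtree has 0 nodes { }, right has 1 {38}.

29, 3, 24, 25, 27, 8, 38, 23, 21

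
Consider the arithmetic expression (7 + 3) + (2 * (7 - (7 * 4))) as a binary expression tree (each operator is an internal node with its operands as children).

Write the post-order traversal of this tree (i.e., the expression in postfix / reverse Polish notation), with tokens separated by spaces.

7 3 + 2 7 7 4 * - * +

Post-order on an expression tree gives postfix notation: for each operator, emit left operand, right operand, then the operator.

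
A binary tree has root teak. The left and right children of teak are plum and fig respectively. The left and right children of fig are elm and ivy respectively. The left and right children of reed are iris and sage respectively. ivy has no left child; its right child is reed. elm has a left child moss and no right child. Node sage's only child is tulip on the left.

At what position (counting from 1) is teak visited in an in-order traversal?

In-order visits the left subtree, then the node, then the right subtree.
At teak: go left to plum.
  plum is a leaf — visit plum.
Visit teak.
At teak: go right to fig.
  At fig: go left to elm.
    At elm: go left to moss.
      moss is a leaf — visit moss.
    Visit elm.
    At elm: no right child.
  Visit fig.
  At fig: go right to ivy.
    At ivy: no left child.
    Visit ivy.
    At ivy: go right to reed.
      At reed: go left to iris.
        iris is a leaf — visit iris.
      Visit reed.
      At reed: go right to sage.
        At sage: go left to tulip.
          tulip is a leaf — visit tulip.
        Visit sage.
        At sage: no right child.
Full in-order sequence: plum, teak, moss, elm, fig, ivy, iris, reed, tulip, sage.

2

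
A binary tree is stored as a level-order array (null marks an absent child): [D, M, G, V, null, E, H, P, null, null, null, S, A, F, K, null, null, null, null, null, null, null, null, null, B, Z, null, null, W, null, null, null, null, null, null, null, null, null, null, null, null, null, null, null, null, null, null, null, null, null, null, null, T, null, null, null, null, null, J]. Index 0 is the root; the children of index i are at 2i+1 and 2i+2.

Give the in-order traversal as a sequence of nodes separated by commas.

In-order visits the left subtree, then the node, then the right subtree.
At D: go left to M.
  At M: go left to V.
    At V: go left to P.
      P is a leaf — visit P.
    Visit V.
    At V: no right child.
  Visit M.
  At M: no right child.
Visit D.
At D: go right to G.
  At G: go left to E.
    At E: go left to S.
      At S: no left child.
      Visit S.
      At S: go right to B.
        B is a leaf — visit B.
    Visit E.
    At E: go right to A.
      At A: go left to Z.
        At Z: no left child.
        Visit Z.
        At Z: go right to T.
          T is a leaf — visit T.
      Visit A.
      At A: no right child.
  Visit G.
  At G: go right to H.
    At H: go left to F.
      At F: no left child.
      Visit F.
      At F: go right to W.
        At W: no left child.
        Visit W.
        At W: go right to J.
          J is a leaf — visit J.
    Visit H.
    At H: go right to K.
      K is a leaf — visit K.

P, V, M, D, S, B, E, Z, T, A, G, F, W, J, H, K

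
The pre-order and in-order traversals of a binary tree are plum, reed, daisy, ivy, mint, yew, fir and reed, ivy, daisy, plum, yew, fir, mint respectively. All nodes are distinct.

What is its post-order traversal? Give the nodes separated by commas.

The first element of pre-order is the root; it splits in-order into left and right subtrees.
Root plum: left subtree has 3 nodes {reed, ivy, daisy}, right has 3 {yew, fir, mint}.
  Root reed: left subtree has 0 nodes { }, right has 2 {ivy, daisy}.
    Root daisy: left subtree has 1 node {ivy}, right has 0 { }.
  Root mint: left subtree has 2 nodes {yew, fir}, right has 0 { }.
    Root yew: left subtree has 0 nodes { }, right has 1 {fir}.

ivy, daisy, reed, fir, yew, mint, plum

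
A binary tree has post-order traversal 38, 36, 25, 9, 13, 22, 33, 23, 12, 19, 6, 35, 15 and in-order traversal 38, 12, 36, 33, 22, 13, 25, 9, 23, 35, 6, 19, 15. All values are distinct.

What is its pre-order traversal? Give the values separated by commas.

The last element of post-order is the root; it splits in-order into left and right subtrees.
Root 15: left subtree has 12 nodes {38, 12, 36, 33, 22, 13, 25, 9, 23, 35, 6, 19}, right has 0 { }.
  Root 35: left subtree has 9 nodes {38, 12, 36, 33, 22, 13, 25, 9, 23}, right has 2 {6, 19}.
    Root 12: left subtree has 1 node {38}, right has 7 {36, 33, 22, 13, 25, 9, 23}.
      Root 23: left subtree has 6 nodes {36, 33, 22, 13, 25, 9}, right has 0 { }.
        Root 33: left subtree has 1 node {36}, right has 4 {22, 13, 25, 9}.
          Root 22: left subtree has 0 nodes { }, right has 3 {13, 25, 9}.
            Root 13: left subtree has 0 nodes { }, right has 2 {25, 9}.
              Root 9: left subtree has 1 node {25}, right has 0 { }.
    Root 6: left subtree has 0 nodes { }, right has 1 {19}.

15, 35, 12, 38, 23, 33, 36, 22, 13, 9, 25, 6, 19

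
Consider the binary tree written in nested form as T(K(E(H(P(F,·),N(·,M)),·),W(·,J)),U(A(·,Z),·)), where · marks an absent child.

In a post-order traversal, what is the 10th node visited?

Post-order visits the left subtree, then the right subtree, then the node.
At T: go left to K.
  At K: go left to E.
    At E: go left to H.
      At H: go left to P.
        At P: go left to F.
          F is a leaf — visit F.
        At P: no right child.
        Visit P.
      At H: go right to N.
        At N: no left child.
        At N: go right to M.
          M is a leaf — visit M.
        Visit N.
      Visit H.
    At E: no right child.
    Visit E.
  At K: go right to W.
    At W: no left child.
    At W: go right to J.
      J is a leaf — visit J.
    Visit W.
  Visit K.
At T: go right to U.
  At U: go left to A.
    At A: no left child.
    At A: go right to Z.
      Z is a leaf — visit Z.
    Visit A.
  At U: no right child.
  Visit U.
Visit T.
Full post-order sequence: F, P, M, N, H, E, J, W, K, Z, A, U, T.

Z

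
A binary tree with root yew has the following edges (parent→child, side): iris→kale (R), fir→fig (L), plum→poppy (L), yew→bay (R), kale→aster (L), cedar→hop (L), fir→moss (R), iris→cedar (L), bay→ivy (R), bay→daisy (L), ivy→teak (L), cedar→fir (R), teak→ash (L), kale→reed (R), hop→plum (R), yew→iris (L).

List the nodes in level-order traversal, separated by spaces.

Level-order visits nodes level by level from the root, left to right within each level.
Level 0: yew
Level 1: iris, bay
Level 2: cedar, kale, daisy, ivy
Level 3: hop, fir, aster, reed, teak
Level 4: plum, fig, moss, ash
Level 5: poppy

yew iris bay cedar kale daisy ivy hop fir aster reed teak plum fig moss ash poppy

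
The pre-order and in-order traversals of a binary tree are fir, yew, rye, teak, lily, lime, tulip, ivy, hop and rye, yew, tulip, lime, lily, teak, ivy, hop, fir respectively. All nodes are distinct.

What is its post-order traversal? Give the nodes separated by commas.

rye, tulip, lime, lily, hop, ivy, teak, yew, fir

The first element of pre-order is the root; it splits in-order into left and right subtrees.
Root fir: left subtree has 8 nodes {rye, yew, tulip, lime, lily, teak, ivy, hop}, right has 0 { }.
  Root yew: left subtree has 1 node {rye}, right has 6 {tulip, lime, lily, teak, ivy, hop}.
    Root teak: left subtree has 3 nodes {tulip, lime, lily}, right has 2 {ivy, hop}.
      Root lily: left subtree has 2 nodes {tulip, lime}, right has 0 { }.
        Root lime: left subtree has 1 node {tulip}, right has 0 { }.
      Root ivy: left subtree has 0 nodes { }, right has 1 {hop}.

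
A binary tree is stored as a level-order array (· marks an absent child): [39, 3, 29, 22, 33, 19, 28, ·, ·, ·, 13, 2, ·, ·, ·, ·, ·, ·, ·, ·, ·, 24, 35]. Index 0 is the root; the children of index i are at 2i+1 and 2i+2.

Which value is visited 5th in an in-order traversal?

13

In-order visits the left subtree, then the node, then the right subtree.
At 39: go left to 3.
  At 3: go left to 22.
    22 is a leaf — visit 22.
  Visit 3.
  At 3: go right to 33.
    At 33: no left child.
    Visit 33.
    At 33: go right to 13.
      At 13: go left to 24.
        24 is a leaf — visit 24.
      Visit 13.
      At 13: go right to 35.
        35 is a leaf — visit 35.
Visit 39.
At 39: go right to 29.
  At 29: go left to 19.
    At 19: go left to 2.
      2 is a leaf — visit 2.
    Visit 19.
    At 19: no right child.
  Visit 29.
  At 29: go right to 28.
    28 is a leaf — visit 28.
Full in-order sequence: 22, 3, 33, 24, 13, 35, 39, 2, 19, 29, 28.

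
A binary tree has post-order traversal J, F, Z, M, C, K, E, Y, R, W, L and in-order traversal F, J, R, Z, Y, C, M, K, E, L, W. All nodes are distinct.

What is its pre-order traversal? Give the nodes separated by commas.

L, R, F, J, Y, Z, E, K, C, M, W

The last element of post-order is the root; it splits in-order into left and right subtrees.
Root L: left subtree has 9 nodes {F, J, R, Z, Y, C, M, K, E}, right has 1 {W}.
  Root R: left subtree has 2 nodes {F, J}, right has 6 {Z, Y, C, M, K, E}.
    Root F: left subtree has 0 nodes { }, right has 1 {J}.
    Root Y: left subtree has 1 node {Z}, right has 4 {C, M, K, E}.
      Root E: left subtree has 3 nodes {C, M, K}, right has 0 { }.
        Root K: left subtree has 2 nodes {C, M}, right has 0 { }.
          Root C: left subtree has 0 nodes { }, right has 1 {M}.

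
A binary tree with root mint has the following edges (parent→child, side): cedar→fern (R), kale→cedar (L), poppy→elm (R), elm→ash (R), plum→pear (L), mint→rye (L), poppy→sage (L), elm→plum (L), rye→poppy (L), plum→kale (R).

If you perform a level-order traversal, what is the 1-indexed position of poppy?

Level-order visits nodes level by level from the root, left to right within each level.
Level 0: mint
Level 1: rye
Level 2: poppy
Level 3: sage, elm
Level 4: plum, ash
Level 5: pear, kale
Level 6: cedar
Level 7: fern
Full level-order sequence: mint, rye, poppy, sage, elm, plum, ash, pear, kale, cedar, fern.

3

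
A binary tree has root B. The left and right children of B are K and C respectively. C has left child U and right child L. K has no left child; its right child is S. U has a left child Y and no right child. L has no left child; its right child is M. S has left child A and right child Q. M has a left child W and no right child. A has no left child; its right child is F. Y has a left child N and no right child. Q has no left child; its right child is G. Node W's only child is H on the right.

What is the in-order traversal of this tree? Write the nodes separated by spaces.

In-order visits the left subtree, then the node, then the right subtree.
At B: go left to K.
  At K: no left child.
  Visit K.
  At K: go right to S.
    At S: go left to A.
      At A: no left child.
      Visit A.
      At A: go right to F.
        F is a leaf — visit F.
    Visit S.
    At S: go right to Q.
      At Q: no left child.
      Visit Q.
      At Q: go right to G.
        G is a leaf — visit G.
Visit B.
At B: go right to C.
  At C: go left to U.
    At U: go left to Y.
      At Y: go left to N.
        N is a leaf — visit N.
      Visit Y.
      At Y: no right child.
    Visit U.
    At U: no right child.
  Visit C.
  At C: go right to L.
    At L: no left child.
    Visit L.
    At L: go right to M.
      At M: go left to W.
        At W: no left child.
        Visit W.
        At W: go right to H.
          H is a leaf — visit H.
      Visit M.
      At M: no right child.

K A F S Q G B N Y U C L W H M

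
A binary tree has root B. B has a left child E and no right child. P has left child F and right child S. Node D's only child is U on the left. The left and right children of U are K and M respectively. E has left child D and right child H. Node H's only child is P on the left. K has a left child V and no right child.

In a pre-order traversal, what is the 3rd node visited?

Pre-order visits the node, then its left subtree, then its right subtree.
Visit B.
At B: go left to E.
  Visit E.
  At E: go left to D.
    Visit D.
    At D: go left to U.
      Visit U.
      At U: go left to K.
        Visit K.
        At K: go left to V.
          V is a leaf — visit V.
        At K: no right child.
      At U: go right to M.
        M is a leaf — visit M.
    At D: no right child.
  At E: go right to H.
    Visit H.
    At H: go left to P.
      Visit P.
      At P: go left to F.
        F is a leaf — visit F.
      At P: go right to S.
        S is a leaf — visit S.
    At H: no right child.
At B: no right child.
Full pre-order sequence: B, E, D, U, K, V, M, H, P, F, S.

D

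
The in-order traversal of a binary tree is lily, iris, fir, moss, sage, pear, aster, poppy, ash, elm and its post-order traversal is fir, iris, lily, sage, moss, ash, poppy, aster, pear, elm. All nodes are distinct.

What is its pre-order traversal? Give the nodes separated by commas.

elm, pear, moss, lily, iris, fir, sage, aster, poppy, ash

The last element of post-order is the root; it splits in-order into left and right subtrees.
Root elm: left subtree has 9 nodes {lily, iris, fir, moss, sage, pear, aster, poppy, ash}, right has 0 { }.
  Root pear: left subtree has 5 nodes {lily, iris, fir, moss, sage}, right has 3 {aster, poppy, ash}.
    Root moss: left subtree has 3 nodes {lily, iris, fir}, right has 1 {sage}.
      Root lily: left subtree has 0 nodes { }, right has 2 {iris, fir}.
        Root iris: left subtree has 0 nodes { }, right has 1 {fir}.
    Root aster: left subtree has 0 nodes { }, right has 2 {poppy, ash}.
      Root poppy: left subtree has 0 nodes { }, right has 1 {ash}.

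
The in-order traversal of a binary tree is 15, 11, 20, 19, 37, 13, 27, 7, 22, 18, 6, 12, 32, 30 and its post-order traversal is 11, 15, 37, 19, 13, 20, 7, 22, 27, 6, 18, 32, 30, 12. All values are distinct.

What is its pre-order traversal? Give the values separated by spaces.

The last element of post-order is the root; it splits in-order into left and right subtrees.
Root 12: left subtree has 11 nodes {15, 11, 20, 19, 37, 13, 27, 7, 22, 18, 6}, right has 2 {32, 30}.
  Root 18: left subtree has 9 nodes {15, 11, 20, 19, 37, 13, 27, 7, 22}, right has 1 {6}.
    Root 27: left subtree has 6 nodes {15, 11, 20, 19, 37, 13}, right has 2 {7, 22}.
      Root 20: left subtree has 2 nodes {15, 11}, right has 3 {19, 37, 13}.
        Root 15: left subtree has 0 nodes { }, right has 1 {11}.
        Root 13: left subtree has 2 nodes {19, 37}, right has 0 { }.
          Root 19: left subtree has 0 nodes { }, right has 1 {37}.
      Root 22: left subtree has 1 node {7}, right has 0 { }.
  Root 30: left subtree has 1 node {32}, right has 0 { }.

12 18 27 20 15 11 13 19 37 22 7 6 30 32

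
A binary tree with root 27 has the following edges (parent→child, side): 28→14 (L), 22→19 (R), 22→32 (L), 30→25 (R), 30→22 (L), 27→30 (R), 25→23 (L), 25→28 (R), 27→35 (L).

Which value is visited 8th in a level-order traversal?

Level-order visits nodes level by level from the root, left to right within each level.
Level 0: 27
Level 1: 35, 30
Level 2: 22, 25
Level 3: 32, 19, 23, 28
Level 4: 14
Full level-order sequence: 27, 35, 30, 22, 25, 32, 19, 23, 28, 14.

23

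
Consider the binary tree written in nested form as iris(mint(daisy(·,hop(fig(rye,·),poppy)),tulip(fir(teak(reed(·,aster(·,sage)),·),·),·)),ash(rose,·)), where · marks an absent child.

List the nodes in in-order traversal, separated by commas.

In-order visits the left subtree, then the node, then the right subtree.
At iris: go left to mint.
  At mint: go left to daisy.
    At daisy: no left child.
    Visit daisy.
    At daisy: go right to hop.
      At hop: go left to fig.
        At fig: go left to rye.
          rye is a leaf — visit rye.
        Visit fig.
        At fig: no right child.
      Visit hop.
      At hop: go right to poppy.
        poppy is a leaf — visit poppy.
  Visit mint.
  At mint: go right to tulip.
    At tulip: go left to fir.
      At fir: go left to teak.
        At teak: go left to reed.
          At reed: no left child.
          Visit reed.
          At reed: go right to aster.
            At aster: no left child.
            Visit aster.
            At aster: go right to sage.
              sage is a leaf — visit sage.
        Visit teak.
        At teak: no right child.
      Visit fir.
      At fir: no right child.
    Visit tulip.
    At tulip: no right child.
Visit iris.
At iris: go right to ash.
  At ash: go left to rose.
    rose is a leaf — visit rose.
  Visit ash.
  At ash: no right child.

daisy, rye, fig, hop, poppy, mint, reed, aster, sage, teak, fir, tulip, iris, rose, ash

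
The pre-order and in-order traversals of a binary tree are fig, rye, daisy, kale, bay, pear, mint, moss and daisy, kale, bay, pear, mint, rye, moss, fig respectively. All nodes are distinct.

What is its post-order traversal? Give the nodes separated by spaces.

The first element of pre-order is the root; it splits in-order into left and right subtrees.
Root fig: left subtree has 7 nodes {daisy, kale, bay, pear, mint, rye, moss}, right has 0 { }.
  Root rye: left subtree has 5 nodes {daisy, kale, bay, pear, mint}, right has 1 {moss}.
    Root daisy: left subtree has 0 nodes { }, right has 4 {kale, bay, pear, mint}.
      Root kale: left subtree has 0 nodes { }, right has 3 {bay, pear, mint}.
        Root bay: left subtree has 0 nodes { }, right has 2 {pear, mint}.
          Root pear: left subtree has 0 nodes { }, right has 1 {mint}.

mint pear bay kale daisy moss rye fig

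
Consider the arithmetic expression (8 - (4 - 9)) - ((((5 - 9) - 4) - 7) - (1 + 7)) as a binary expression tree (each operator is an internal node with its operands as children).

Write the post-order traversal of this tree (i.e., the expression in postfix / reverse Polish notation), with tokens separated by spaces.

Post-order on an expression tree gives postfix notation: for each operator, emit left operand, right operand, then the operator.

8 4 9 - - 5 9 - 4 - 7 - 1 7 + - -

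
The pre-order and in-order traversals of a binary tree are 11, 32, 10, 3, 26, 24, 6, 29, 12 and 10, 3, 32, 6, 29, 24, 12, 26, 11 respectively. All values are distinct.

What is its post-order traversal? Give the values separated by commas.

3, 10, 29, 6, 12, 24, 26, 32, 11

The first element of pre-order is the root; it splits in-order into left and right subtrees.
Root 11: left subtree has 8 nodes {10, 3, 32, 6, 29, 24, 12, 26}, right has 0 { }.
  Root 32: left subtree has 2 nodes {10, 3}, right has 5 {6, 29, 24, 12, 26}.
    Root 10: left subtree has 0 nodes { }, right has 1 {3}.
    Root 26: left subtree has 4 nodes {6, 29, 24, 12}, right has 0 { }.
      Root 24: left subtree has 2 nodes {6, 29}, right has 1 {12}.
        Root 6: left subtree has 0 nodes { }, right has 1 {29}.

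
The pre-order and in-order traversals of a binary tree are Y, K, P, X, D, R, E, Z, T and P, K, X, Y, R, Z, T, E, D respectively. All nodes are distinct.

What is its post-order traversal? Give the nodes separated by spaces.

P X K T Z E R D Y

The first element of pre-order is the root; it splits in-order into left and right subtrees.
Root Y: left subtree has 3 nodes {P, K, X}, right has 5 {R, Z, T, E, D}.
  Root K: left subtree has 1 node {P}, right has 1 {X}.
  Root D: left subtree has 4 nodes {R, Z, T, E}, right has 0 { }.
    Root R: left subtree has 0 nodes { }, right has 3 {Z, T, E}.
      Root E: left subtree has 2 nodes {Z, T}, right has 0 { }.
        Root Z: left subtree has 0 nodes { }, right has 1 {T}.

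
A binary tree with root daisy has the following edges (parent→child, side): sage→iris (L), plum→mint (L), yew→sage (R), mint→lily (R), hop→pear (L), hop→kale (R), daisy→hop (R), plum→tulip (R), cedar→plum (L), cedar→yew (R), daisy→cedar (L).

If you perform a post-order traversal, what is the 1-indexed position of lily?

1

Post-order visits the left subtree, then the right subtree, then the node.
At daisy: go left to cedar.
  At cedar: go left to plum.
    At plum: go left to mint.
      At mint: no left child.
      At mint: go right to lily.
        lily is a leaf — visit lily.
      Visit mint.
    At plum: go right to tulip.
      tulip is a leaf — visit tulip.
    Visit plum.
  At cedar: go right to yew.
    At yew: no left child.
    At yew: go right to sage.
      At sage: go left to iris.
        iris is a leaf — visit iris.
      At sage: no right child.
      Visit sage.
    Visit yew.
  Visit cedar.
At daisy: go right to hop.
  At hop: go left to pear.
    pear is a leaf — visit pear.
  At hop: go right to kale.
    kale is a leaf — visit kale.
  Visit hop.
Visit daisy.
Full post-order sequence: lily, mint, tulip, plum, iris, sage, yew, cedar, pear, kale, hop, daisy.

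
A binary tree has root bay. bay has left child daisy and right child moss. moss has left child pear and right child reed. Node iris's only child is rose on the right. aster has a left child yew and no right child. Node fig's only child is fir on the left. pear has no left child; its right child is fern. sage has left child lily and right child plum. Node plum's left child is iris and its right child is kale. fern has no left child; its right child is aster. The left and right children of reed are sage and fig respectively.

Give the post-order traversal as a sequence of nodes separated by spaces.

Post-order visits the left subtree, then the right subtree, then the node.
At bay: go left to daisy.
  daisy is a leaf — visit daisy.
At bay: go right to moss.
  At moss: go left to pear.
    At pear: no left child.
    At pear: go right to fern.
      At fern: no left child.
      At fern: go right to aster.
        At aster: go left to yew.
          yew is a leaf — visit yew.
        At aster: no right child.
        Visit aster.
      Visit fern.
    Visit pear.
  At moss: go right to reed.
    At reed: go left to sage.
      At sage: go left to lily.
        lily is a leaf — visit lily.
      At sage: go right to plum.
        At plum: go left to iris.
          At iris: no left child.
          At iris: go right to rose.
            rose is a leaf — visit rose.
          Visit iris.
        At plum: go right to kale.
          kale is a leaf — visit kale.
        Visit plum.
      Visit sage.
    At reed: go right to fig.
      At fig: go left to fir.
        fir is a leaf — visit fir.
      At fig: no right child.
      Visit fig.
    Visit reed.
  Visit moss.
Visit bay.

daisy yew aster fern pear lily rose iris kale plum sage fir fig reed moss bay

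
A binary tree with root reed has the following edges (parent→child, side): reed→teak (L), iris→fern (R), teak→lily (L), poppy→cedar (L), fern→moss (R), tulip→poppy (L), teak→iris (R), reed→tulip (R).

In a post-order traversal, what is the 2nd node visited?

Post-order visits the left subtree, then the right subtree, then the node.
At reed: go left to teak.
  At teak: go left to lily.
    lily is a leaf — visit lily.
  At teak: go right to iris.
    At iris: no left child.
    At iris: go right to fern.
      At fern: no left child.
      At fern: go right to moss.
        moss is a leaf — visit moss.
      Visit fern.
    Visit iris.
  Visit teak.
At reed: go right to tulip.
  At tulip: go left to poppy.
    At poppy: go left to cedar.
      cedar is a leaf — visit cedar.
    At poppy: no right child.
    Visit poppy.
  At tulip: no right child.
  Visit tulip.
Visit reed.
Full post-order sequence: lily, moss, fern, iris, teak, cedar, poppy, tulip, reed.

moss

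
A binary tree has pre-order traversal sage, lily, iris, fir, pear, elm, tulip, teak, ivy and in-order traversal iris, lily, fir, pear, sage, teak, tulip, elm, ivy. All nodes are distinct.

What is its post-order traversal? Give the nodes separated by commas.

The first element of pre-order is the root; it splits in-order into left and right subtrees.
Root sage: left subtree has 4 nodes {iris, lily, fir, pear}, right has 4 {teak, tulip, elm, ivy}.
  Root lily: left subtree has 1 node {iris}, right has 2 {fir, pear}.
    Root fir: left subtree has 0 nodes { }, right has 1 {pear}.
  Root elm: left subtree has 2 nodes {teak, tulip}, right has 1 {ivy}.
    Root tulip: left subtree has 1 node {teak}, right has 0 { }.

iris, pear, fir, lily, teak, tulip, ivy, elm, sage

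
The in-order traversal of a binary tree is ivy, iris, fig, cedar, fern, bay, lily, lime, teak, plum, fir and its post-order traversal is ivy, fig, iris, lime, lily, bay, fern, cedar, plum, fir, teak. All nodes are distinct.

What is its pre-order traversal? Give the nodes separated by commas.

The last element of post-order is the root; it splits in-order into left and right subtrees.
Root teak: left subtree has 8 nodes {ivy, iris, fig, cedar, fern, bay, lily, lime}, right has 2 {plum, fir}.
  Root cedar: left subtree has 3 nodes {ivy, iris, fig}, right has 4 {fern, bay, lily, lime}.
    Root iris: left subtree has 1 node {ivy}, right has 1 {fig}.
    Root fern: left subtree has 0 nodes { }, right has 3 {bay, lily, lime}.
      Root bay: left subtree has 0 nodes { }, right has 2 {lily, lime}.
        Root lily: left subtree has 0 nodes { }, right has 1 {lime}.
  Root fir: left subtree has 1 node {plum}, right has 0 { }.

teak, cedar, iris, ivy, fig, fern, bay, lily, lime, fir, plum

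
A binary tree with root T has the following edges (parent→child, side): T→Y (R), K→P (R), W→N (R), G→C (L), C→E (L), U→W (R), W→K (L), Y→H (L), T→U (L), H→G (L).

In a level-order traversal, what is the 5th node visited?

Level-order visits nodes level by level from the root, left to right within each level.
Level 0: T
Level 1: U, Y
Level 2: W, H
Level 3: K, N, G
Level 4: P, C
Level 5: E
Full level-order sequence: T, U, Y, W, H, K, N, G, P, C, E.

H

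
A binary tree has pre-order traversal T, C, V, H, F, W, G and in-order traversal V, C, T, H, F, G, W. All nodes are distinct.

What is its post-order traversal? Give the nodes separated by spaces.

The first element of pre-order is the root; it splits in-order into left and right subtrees.
Root T: left subtree has 2 nodes {V, C}, right has 4 {H, F, G, W}.
  Root C: left subtree has 1 node {V}, right has 0 { }.
  Root H: left subtree has 0 nodes { }, right has 3 {F, G, W}.
    Root F: left subtree has 0 nodes { }, right has 2 {G, W}.
      Root W: left subtree has 1 node {G}, right has 0 { }.

V C G W F H T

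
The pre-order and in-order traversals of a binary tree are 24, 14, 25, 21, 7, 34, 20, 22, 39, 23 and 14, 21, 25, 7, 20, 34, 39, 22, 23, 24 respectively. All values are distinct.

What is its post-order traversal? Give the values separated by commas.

The first element of pre-order is the root; it splits in-order into left and right subtrees.
Root 24: left subtree has 9 nodes {14, 21, 25, 7, 20, 34, 39, 22, 23}, right has 0 { }.
  Root 14: left subtree has 0 nodes { }, right has 8 {21, 25, 7, 20, 34, 39, 22, 23}.
    Root 25: left subtree has 1 node {21}, right has 6 {7, 20, 34, 39, 22, 23}.
      Root 7: left subtree has 0 nodes { }, right has 5 {20, 34, 39, 22, 23}.
        Root 34: left subtree has 1 node {20}, right has 3 {39, 22, 23}.
          Root 22: left subtree has 1 node {39}, right has 1 {23}.

21, 20, 39, 23, 22, 34, 7, 25, 14, 24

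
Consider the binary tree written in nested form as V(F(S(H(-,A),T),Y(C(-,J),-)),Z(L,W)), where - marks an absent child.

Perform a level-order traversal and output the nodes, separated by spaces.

V F Z S Y L W H T C A J

Level-order visits nodes level by level from the root, left to right within each level.
Level 0: V
Level 1: F, Z
Level 2: S, Y, L, W
Level 3: H, T, C
Level 4: A, J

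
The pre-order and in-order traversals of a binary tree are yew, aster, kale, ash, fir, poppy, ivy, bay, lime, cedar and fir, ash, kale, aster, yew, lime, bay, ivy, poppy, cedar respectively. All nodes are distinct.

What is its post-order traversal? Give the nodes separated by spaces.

The first element of pre-order is the root; it splits in-order into left and right subtrees.
Root yew: left subtree has 4 nodes {fir, ash, kale, aster}, right has 5 {lime, bay, ivy, poppy, cedar}.
  Root aster: left subtree has 3 nodes {fir, ash, kale}, right has 0 { }.
    Root kale: left subtree has 2 nodes {fir, ash}, right has 0 { }.
      Root ash: left subtree has 1 node {fir}, right has 0 { }.
  Root poppy: left subtree has 3 nodes {lime, bay, ivy}, right has 1 {cedar}.
    Root ivy: left subtree has 2 nodes {lime, bay}, right has 0 { }.
      Root bay: left subtree has 1 node {lime}, right has 0 { }.

fir ash kale aster lime bay ivy cedar poppy yew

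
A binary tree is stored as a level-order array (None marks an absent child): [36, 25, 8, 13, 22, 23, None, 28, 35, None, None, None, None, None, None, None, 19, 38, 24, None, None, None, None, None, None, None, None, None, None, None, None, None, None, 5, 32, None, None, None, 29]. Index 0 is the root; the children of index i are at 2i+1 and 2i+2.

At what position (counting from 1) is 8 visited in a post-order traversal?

Post-order visits the left subtree, then the right subtree, then the node.
At 36: go left to 25.
  At 25: go left to 13.
    At 13: go left to 28.
      At 28: no left child.
      At 28: go right to 19.
        At 19: go left to 5.
          5 is a leaf — visit 5.
        At 19: go right to 32.
          32 is a leaf — visit 32.
        Visit 19.
      Visit 28.
    At 13: go right to 35.
      At 35: go left to 38.
        38 is a leaf — visit 38.
      At 35: go right to 24.
        At 24: no left child.
        At 24: go right to 29.
          29 is a leaf — visit 29.
        Visit 24.
      Visit 35.
    Visit 13.
  At 25: go right to 22.
    22 is a leaf — visit 22.
  Visit 25.
At 36: go right to 8.
  At 8: go left to 23.
    23 is a leaf — visit 23.
  At 8: no right child.
  Visit 8.
Visit 36.
Full post-order sequence: 5, 32, 19, 28, 38, 29, 24, 35, 13, 22, 25, 23, 8, 36.

13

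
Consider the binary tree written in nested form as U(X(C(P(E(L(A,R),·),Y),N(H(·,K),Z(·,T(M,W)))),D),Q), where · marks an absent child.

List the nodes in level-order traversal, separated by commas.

Level-order visits nodes level by level from the root, left to right within each level.
Level 0: U
Level 1: X, Q
Level 2: C, D
Level 3: P, N
Level 4: E, Y, H, Z
Level 5: L, K, T
Level 6: A, R, M, W

U, X, Q, C, D, P, N, E, Y, H, Z, L, K, T, A, R, M, W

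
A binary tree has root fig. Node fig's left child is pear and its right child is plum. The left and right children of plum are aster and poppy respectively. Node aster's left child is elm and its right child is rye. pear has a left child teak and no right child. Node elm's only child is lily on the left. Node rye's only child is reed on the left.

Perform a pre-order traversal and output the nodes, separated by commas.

Pre-order visits the node, then its left subtree, then its right subtree.
Visit fig.
At fig: go left to pear.
  Visit pear.
  At pear: go left to teak.
    teak is a leaf — visit teak.
  At pear: no right child.
At fig: go right to plum.
  Visit plum.
  At plum: go left to aster.
    Visit aster.
    At aster: go left to elm.
      Visit elm.
      At elm: go left to lily.
        lily is a leaf — visit lily.
      At elm: no right child.
    At aster: go right to rye.
      Visit rye.
      At rye: go left to reed.
        reed is a leaf — visit reed.
      At rye: no right child.
  At plum: go right to poppy.
    poppy is a leaf — visit poppy.

fig, pear, teak, plum, aster, elm, lily, rye, reed, poppy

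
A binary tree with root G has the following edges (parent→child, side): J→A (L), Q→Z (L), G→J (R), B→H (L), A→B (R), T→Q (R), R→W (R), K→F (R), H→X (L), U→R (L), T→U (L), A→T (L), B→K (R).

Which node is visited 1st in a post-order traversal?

Post-order visits the left subtree, then the right subtree, then the node.
At G: no left child.
At G: go right to J.
  At J: go left to A.
    At A: go left to T.
      At T: go left to U.
        At U: go left to R.
          At R: no left child.
          At R: go right to W.
            W is a leaf — visit W.
          Visit R.
        At U: no right child.
        Visit U.
      At T: go right to Q.
        At Q: go left to Z.
          Z is a leaf — visit Z.
        At Q: no right child.
        Visit Q.
      Visit T.
    At A: go right to B.
      At B: go left to H.
        At H: go left to X.
          X is a leaf — visit X.
        At H: no right child.
        Visit H.
      At B: go right to K.
        At K: no left child.
        At K: go right to F.
          F is a leaf — visit F.
        Visit K.
      Visit B.
    Visit A.
  At J: no right child.
  Visit J.
Visit G.
Full post-order sequence: W, R, U, Z, Q, T, X, H, F, K, B, A, J, G.

W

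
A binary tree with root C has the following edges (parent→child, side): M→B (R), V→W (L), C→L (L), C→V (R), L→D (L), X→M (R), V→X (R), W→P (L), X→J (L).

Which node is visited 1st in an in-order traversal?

D

In-order visits the left subtree, then the node, then the right subtree.
At C: go left to L.
  At L: go left to D.
    D is a leaf — visit D.
  Visit L.
  At L: no right child.
Visit C.
At C: go right to V.
  At V: go left to W.
    At W: go left to P.
      P is a leaf — visit P.
    Visit W.
    At W: no right child.
  Visit V.
  At V: go right to X.
    At X: go left to J.
      J is a leaf — visit J.
    Visit X.
    At X: go right to M.
      At M: no left child.
      Visit M.
      At M: go right to B.
        B is a leaf — visit B.
Full in-order sequence: D, L, C, P, W, V, J, X, M, B.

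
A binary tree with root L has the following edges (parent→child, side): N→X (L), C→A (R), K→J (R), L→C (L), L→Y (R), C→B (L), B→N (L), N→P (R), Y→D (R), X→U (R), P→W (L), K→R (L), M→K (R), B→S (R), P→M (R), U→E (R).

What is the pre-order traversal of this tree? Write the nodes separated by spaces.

Pre-order visits the node, then its left subtree, then its right subtree.
Visit L.
At L: go left to C.
  Visit C.
  At C: go left to B.
    Visit B.
    At B: go left to N.
      Visit N.
      At N: go left to X.
        Visit X.
        At X: no left child.
        At X: go right to U.
          Visit U.
          At U: no left child.
          At U: go right to E.
            E is a leaf — visit E.
      At N: go right to P.
        Visit P.
        At P: go left to W.
          W is a leaf — visit W.
        At P: go right to M.
          Visit M.
          At M: no left child.
          At M: go right to K.
            Visit K.
            At K: go left to R.
              R is a leaf — visit R.
            At K: go right to J.
              J is a leaf — visit J.
    At B: go right to S.
      S is a leaf — visit S.
  At C: go right to A.
    A is a leaf — visit A.
At L: go right to Y.
  Visit Y.
  At Y: no left child.
  At Y: go right to D.
    D is a leaf — visit D.

L C B N X U E P W M K R J S A Y D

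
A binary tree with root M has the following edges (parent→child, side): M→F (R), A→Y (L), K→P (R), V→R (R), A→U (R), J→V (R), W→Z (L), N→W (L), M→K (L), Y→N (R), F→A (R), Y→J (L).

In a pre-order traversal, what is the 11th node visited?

Pre-order visits the node, then its left subtree, then its right subtree.
Visit M.
At M: go left to K.
  Visit K.
  At K: no left child.
  At K: go right to P.
    P is a leaf — visit P.
At M: go right to F.
  Visit F.
  At F: no left child.
  At F: go right to A.
    Visit A.
    At A: go left to Y.
      Visit Y.
      At Y: go left to J.
        Visit J.
        At J: no left child.
        At J: go right to V.
          Visit V.
          At V: no left child.
          At V: go right to R.
            R is a leaf — visit R.
      At Y: go right to N.
        Visit N.
        At N: go left to W.
          Visit W.
          At W: go left to Z.
            Z is a leaf — visit Z.
          At W: no right child.
        At N: no right child.
    At A: go right to U.
      U is a leaf — visit U.
Full pre-order sequence: M, K, P, F, A, Y, J, V, R, N, W, Z, U.

W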